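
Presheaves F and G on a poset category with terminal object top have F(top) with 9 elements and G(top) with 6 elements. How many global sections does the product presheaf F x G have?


Global sections of a presheaf on a poset with terminal top satisfy
Gamma(H) ~ H(top). Presheaves admit pointwise products, so
(F x G)(top) = F(top) x G(top) (Cartesian product).
|Gamma(F x G)| = |F(top)| * |G(top)| = 9 * 6 = 54.

54


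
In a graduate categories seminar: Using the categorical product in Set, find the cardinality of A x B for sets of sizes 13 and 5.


In Set, the product A x B is the Cartesian product.
By the universal property, |A x B| = |A| * |B|.
|A x B| = 13 * 5 = 65

65


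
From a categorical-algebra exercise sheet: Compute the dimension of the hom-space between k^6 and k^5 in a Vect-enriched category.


In Vect-enriched categories, Hom(k^n, k^m) is the space of m x n matrices.
dim(Hom(k^6, k^5)) = 5 * 6 = 30

30


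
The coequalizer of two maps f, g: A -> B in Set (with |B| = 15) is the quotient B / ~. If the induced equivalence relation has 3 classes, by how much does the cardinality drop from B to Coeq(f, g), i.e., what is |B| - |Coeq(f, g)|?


The coequalizer Coeq(f, g) = B / ~ has one element per equivalence class.
|B| = 15, |Coeq(f, g)| = 3.
|B| - |Coeq(f, g)| = 15 - 3 = 12.

12


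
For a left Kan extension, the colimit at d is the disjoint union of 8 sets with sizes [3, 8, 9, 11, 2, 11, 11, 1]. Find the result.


Pointwise, the left Kan extension (Lan_F H)(d) is the colimit, indexed
by the comma category (F downarrow d), of H composed with the
projection (F downarrow d) -> C. Here that colimit is given
as a coproduct (disjoint union) of sets, so its cardinality is the
sum of the sizes of the summands.
Coproduct of sets with sizes: 3 + 8 + 9 + 11 + 2 + 11 + 11 + 1
= 56

56


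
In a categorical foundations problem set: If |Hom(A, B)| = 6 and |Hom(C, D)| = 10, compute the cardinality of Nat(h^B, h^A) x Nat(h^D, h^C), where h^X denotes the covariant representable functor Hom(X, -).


By the Yoneda lemma, Nat(h^B, h^A) is isomorphic to Hom(A, B),
so |Nat(h^B, h^A)| = |Hom(A, B)| and |Nat(h^D, h^C)| = |Hom(C, D)|.
|Hom(A, B)| = 6, |Hom(C, D)| = 10.
|Nat(h^B, h^A) x Nat(h^D, h^C)| = 6 * 10 = 60

60


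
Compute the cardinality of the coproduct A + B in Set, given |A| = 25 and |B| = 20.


In Set, the coproduct A + B is the disjoint union.
|A + B| = |A| + |B| = 25 + 20 = 45

45


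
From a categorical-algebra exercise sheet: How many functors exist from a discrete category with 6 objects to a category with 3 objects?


A functor from a discrete category C to D is determined by
where each object maps. Each of the 6 objects of C can map
to any of the 3 objects of D independently.
Number of functors = 3^6 = 729

729


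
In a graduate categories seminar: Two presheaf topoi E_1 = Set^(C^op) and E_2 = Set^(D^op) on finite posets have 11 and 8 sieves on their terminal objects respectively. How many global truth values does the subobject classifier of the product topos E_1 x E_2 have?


In a product of presheaf topoi E_1 x E_2, the subobject classifier
is Omega = Omega_1 x Omega_2 (componentwise), so
|Omega(top)| = |Omega_1(top_1)| * |Omega_2(top_2)|.
= 11 * 8 = 88.

88


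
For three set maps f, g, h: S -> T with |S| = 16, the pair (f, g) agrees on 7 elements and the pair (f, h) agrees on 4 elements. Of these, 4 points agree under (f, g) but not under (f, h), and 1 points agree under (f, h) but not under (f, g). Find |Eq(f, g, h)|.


Eq(f, g, h) is the triple-agreement set: points in S where all three
maps take the same value. Using inclusion-exclusion on the pairwise data:
Pair (f, g) agrees on 7 points; pair (f, h) on 4 points.
Points agreeing under (f, g) but not (f, h) = 4; under (f, h) but not (f, g) = 1.
Triple-agreement = agreement-in-(f, g) minus points that agree under (f, g) but not (f, h):
|Eq(f, g, h)| = 7 - 4 = 3
(cross-check via (f, h): 4 - 1 = 3.)

3


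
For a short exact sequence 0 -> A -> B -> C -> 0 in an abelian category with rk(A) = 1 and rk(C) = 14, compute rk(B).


For a short exact sequence 0 -> A -> B -> C -> 0,
rank is additive: rank(B) = rank(A) + rank(C).
rank(B) = 1 + 14 = 15

15


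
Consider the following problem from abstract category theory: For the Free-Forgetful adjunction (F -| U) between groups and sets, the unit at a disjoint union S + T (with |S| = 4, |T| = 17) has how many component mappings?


The unit eta_X: X -> U(F(X)) of the Free-Forgetful adjunction
maps each element of X to a generator of F(X). For X = S + T (disjoint
union in Set), |S + T| = |S| + |T|.
Total mappings = 4 + 17 = 21.

21


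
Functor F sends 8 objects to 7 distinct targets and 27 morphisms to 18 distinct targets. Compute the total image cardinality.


The image of F consists of distinct objects and distinct morphisms.
|Im(F)| on objects = 7
|Im(F)| on morphisms = 18
Total image cardinality = 7 + 18 = 25

25


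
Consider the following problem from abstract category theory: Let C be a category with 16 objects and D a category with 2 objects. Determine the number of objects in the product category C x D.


The product category C x D has objects that are pairs (c, d).
Number of pairs = |Ob(C)| * |Ob(D)| = 16 * 2 = 32

32


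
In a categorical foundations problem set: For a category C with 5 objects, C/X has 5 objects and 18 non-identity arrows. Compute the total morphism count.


In the slice category C/X, objects are morphisms to X.
Identity morphisms: 5 (one per object of C/X).
Non-identity morphisms: 18.
Total = 5 + 18 = 23

23


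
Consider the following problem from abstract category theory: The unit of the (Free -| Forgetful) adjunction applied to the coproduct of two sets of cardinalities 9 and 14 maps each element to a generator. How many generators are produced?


The unit eta_X: X -> U(F(X)) of the Free-Forgetful adjunction
maps each element of X to a generator of F(X). For X = S + T (disjoint
union in Set), |S + T| = |S| + |T|.
Total mappings = 9 + 14 = 23.

23


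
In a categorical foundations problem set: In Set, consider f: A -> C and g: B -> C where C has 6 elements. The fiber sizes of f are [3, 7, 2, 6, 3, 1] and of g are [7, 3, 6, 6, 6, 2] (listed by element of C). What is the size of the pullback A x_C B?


The pullback A x_C B consists of pairs (a, b) with f(a) = g(b).
For each element c in C, the fiber product has |f^-1(c)| * |g^-1(c)| elements.
Summing over C: 3 * 7 + 7 * 3 + 2 * 6 + 6 * 6 + 3 * 6 + 1 * 2
= 21 + 21 + 12 + 36 + 18 + 2 = 110

110


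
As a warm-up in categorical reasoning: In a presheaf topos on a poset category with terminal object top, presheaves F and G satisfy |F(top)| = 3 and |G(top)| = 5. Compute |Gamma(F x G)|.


Global sections of a presheaf on a poset with terminal top satisfy
Gamma(H) ~ H(top). Presheaves admit pointwise products, so
(F x G)(top) = F(top) x G(top) (Cartesian product).
|Gamma(F x G)| = |F(top)| * |G(top)| = 3 * 5 = 15.

15


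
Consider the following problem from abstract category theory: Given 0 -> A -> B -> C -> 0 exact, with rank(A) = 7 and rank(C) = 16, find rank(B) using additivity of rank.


For a short exact sequence 0 -> A -> B -> C -> 0,
rank is additive: rank(B) = rank(A) + rank(C).
rank(B) = 7 + 16 = 23

23


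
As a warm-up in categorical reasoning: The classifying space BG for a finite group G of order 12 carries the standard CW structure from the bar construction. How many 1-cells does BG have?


In the bar-construction CW model of BG, the n-cells are indexed by
n-tuples [g_1|...|g_n] of non-identity elements of G (degenerate
simplices with some g_i = e do not contribute cells), so there are
(|G| - 1)^n n-cells.
For dim = 1 with |G| = 12:
cells = (12 - 1)^1 = 11^1 = 11

11


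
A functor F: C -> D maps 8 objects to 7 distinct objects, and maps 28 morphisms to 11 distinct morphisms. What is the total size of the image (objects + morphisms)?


The image of F consists of distinct objects and distinct morphisms.
|Im(F)| on objects = 7
|Im(F)| on morphisms = 11
Total image cardinality = 7 + 11 = 18

18


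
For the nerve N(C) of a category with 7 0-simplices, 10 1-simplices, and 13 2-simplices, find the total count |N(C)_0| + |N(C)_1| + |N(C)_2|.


The 2-skeleton of the nerve N(C) consists of simplices in dimensions 0, 1, 2:
  |N(C)_0| = 7 (objects)
  |N(C)_1| = 10 (morphisms)
  |N(C)_2| = 13 (composable pairs)
Total = 7 + 10 + 13 = 30

30


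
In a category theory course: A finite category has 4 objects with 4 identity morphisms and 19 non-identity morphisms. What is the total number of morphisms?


Each object has an identity morphism, giving 4 identities.
Adding the 19 non-identity morphisms:
Total = 4 + 19 = 23

23


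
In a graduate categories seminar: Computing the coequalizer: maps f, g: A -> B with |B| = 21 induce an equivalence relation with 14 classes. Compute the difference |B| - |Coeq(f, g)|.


The coequalizer Coeq(f, g) = B / ~ has one element per equivalence class.
|B| = 21, |Coeq(f, g)| = 14.
|B| - |Coeq(f, g)| = 21 - 14 = 7.

7


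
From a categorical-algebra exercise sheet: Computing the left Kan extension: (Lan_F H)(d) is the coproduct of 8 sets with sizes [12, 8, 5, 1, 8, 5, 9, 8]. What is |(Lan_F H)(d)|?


Pointwise, the left Kan extension (Lan_F H)(d) is the colimit, indexed
by the comma category (F downarrow d), of H composed with the
projection (F downarrow d) -> C. Here that colimit is given
as a coproduct (disjoint union) of sets, so its cardinality is the
sum of the sizes of the summands.
Coproduct of sets with sizes: 12 + 8 + 5 + 1 + 8 + 5 + 9 + 8
= 56

56


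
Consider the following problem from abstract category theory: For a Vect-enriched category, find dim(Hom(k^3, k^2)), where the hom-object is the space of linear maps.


In Vect-enriched categories, Hom(k^n, k^m) is the space of m x n matrices.
dim(Hom(k^3, k^2)) = 2 * 3 = 6

6


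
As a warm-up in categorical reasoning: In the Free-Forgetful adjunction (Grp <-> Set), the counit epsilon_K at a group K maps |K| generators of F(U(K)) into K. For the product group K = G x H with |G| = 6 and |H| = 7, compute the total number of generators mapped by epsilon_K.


The counit epsilon_K: F(U(K)) -> K of the Free-Forgetful adjunction
maps |K| generators of F(U(K)) into K. For K = G x H (the product group),
|G x H| = |G| * |H|.
Total generators mapped = 6 * 7 = 42.

42


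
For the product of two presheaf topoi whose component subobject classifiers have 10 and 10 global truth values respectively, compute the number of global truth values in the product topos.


In a product of presheaf topoi E_1 x E_2, the subobject classifier
is Omega = Omega_1 x Omega_2 (componentwise), so
|Omega(top)| = |Omega_1(top_1)| * |Omega_2(top_2)|.
= 10 * 10 = 100.

100


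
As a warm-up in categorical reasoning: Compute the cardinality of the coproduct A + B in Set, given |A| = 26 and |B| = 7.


In Set, the coproduct A + B is the disjoint union.
|A + B| = |A| + |B| = 26 + 7 = 33

33


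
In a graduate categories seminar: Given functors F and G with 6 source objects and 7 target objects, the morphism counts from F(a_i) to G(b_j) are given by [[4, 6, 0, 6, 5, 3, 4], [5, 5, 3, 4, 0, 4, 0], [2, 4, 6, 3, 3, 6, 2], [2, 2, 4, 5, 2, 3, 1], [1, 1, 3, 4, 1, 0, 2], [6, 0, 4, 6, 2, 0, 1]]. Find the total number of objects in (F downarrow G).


Objects of (F downarrow G) are triples (a, b, h: F(a)->G(b)).
The count equals the sum of all entries in the hom-matrix.
sum(row 0) = 28
sum(row 1) = 21
sum(row 2) = 26
sum(row 3) = 19
sum(row 4) = 12
sum(row 5) = 19
Grand total = 125

125


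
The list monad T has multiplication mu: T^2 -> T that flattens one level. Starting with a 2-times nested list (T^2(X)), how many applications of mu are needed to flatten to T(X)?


Each application of mu: T^2 -> T removes one layer of nesting.
Starting at depth 2 (i.e., T^2(X)), we need to reach T(X).
Number of mu applications = 2 - 1 = 1

1


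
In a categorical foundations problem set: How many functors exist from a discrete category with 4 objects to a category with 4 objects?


A functor from a discrete category C to D is determined by
where each object maps. Each of the 4 objects of C can map
to any of the 4 objects of D independently.
Number of functors = 4^4 = 256

256


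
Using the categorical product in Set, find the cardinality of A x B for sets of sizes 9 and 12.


In Set, the product A x B is the Cartesian product.
By the universal property, |A x B| = |A| * |B|.
|A x B| = 9 * 12 = 108

108


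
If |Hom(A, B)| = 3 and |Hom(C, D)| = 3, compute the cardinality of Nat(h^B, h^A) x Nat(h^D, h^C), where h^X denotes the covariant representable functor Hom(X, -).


By the Yoneda lemma, Nat(h^B, h^A) is isomorphic to Hom(A, B),
so |Nat(h^B, h^A)| = |Hom(A, B)| and |Nat(h^D, h^C)| = |Hom(C, D)|.
|Hom(A, B)| = 3, |Hom(C, D)| = 3.
|Nat(h^B, h^A) x Nat(h^D, h^C)| = 3 * 3 = 9

9


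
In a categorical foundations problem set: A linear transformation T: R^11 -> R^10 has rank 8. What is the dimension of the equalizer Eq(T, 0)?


The equalizer of f and the zero map is ker(f).
By the rank-nullity theorem: dim(ker(f)) = dim(domain) - rank(f).
dim(ker(f)) = 11 - 8 = 3

3


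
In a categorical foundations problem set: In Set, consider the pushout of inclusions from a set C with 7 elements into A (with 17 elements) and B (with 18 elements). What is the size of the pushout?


The pushout A +_C B identifies the images of C in A and B.
|A +_C B| = |A| + |B| - |C| (for injections).
= 17 + 18 - 7 = 28

28


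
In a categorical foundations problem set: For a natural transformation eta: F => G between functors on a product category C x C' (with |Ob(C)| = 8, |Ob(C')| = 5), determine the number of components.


A natural transformation eta: F => G assigns one component morphism per
object of the domain category.
The domain is the product category C x C', so
|Ob(C x C')| = |Ob(C)| * |Ob(C')| = 8 * 5 = 40.
Therefore eta has 40 component morphisms.

40


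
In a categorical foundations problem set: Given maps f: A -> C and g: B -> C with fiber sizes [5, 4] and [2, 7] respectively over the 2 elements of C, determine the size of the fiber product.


The pullback A x_C B consists of pairs (a, b) with f(a) = g(b).
For each element c in C, the fiber product has |f^-1(c)| * |g^-1(c)| elements.
Summing over C: 5 * 2 + 4 * 7
= 10 + 28 = 38

38


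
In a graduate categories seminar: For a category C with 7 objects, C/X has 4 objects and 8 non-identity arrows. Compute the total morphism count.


In the slice category C/X, objects are morphisms to X.
Identity morphisms: 4 (one per object of C/X).
Non-identity morphisms: 8.
Total = 4 + 8 = 12

12


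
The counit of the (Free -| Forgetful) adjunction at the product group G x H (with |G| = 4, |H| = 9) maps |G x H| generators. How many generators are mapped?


The counit epsilon_K: F(U(K)) -> K of the Free-Forgetful adjunction
maps |K| generators of F(U(K)) into K. For K = G x H (the product group),
|G x H| = |G| * |H|.
Total generators mapped = 4 * 9 = 36.

36


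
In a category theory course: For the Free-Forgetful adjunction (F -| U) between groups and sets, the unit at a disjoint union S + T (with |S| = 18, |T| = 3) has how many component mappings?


The unit eta_X: X -> U(F(X)) of the Free-Forgetful adjunction
maps each element of X to a generator of F(X). For X = S + T (disjoint
union in Set), |S + T| = |S| + |T|.
Total mappings = 18 + 3 = 21.

21


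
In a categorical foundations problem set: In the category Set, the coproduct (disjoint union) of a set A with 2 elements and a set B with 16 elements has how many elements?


In Set, the coproduct A + B is the disjoint union.
|A + B| = |A| + |B| = 2 + 16 = 18

18


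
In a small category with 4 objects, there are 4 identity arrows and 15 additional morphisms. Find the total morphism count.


Each object has an identity morphism, giving 4 identities.
Adding the 15 non-identity morphisms:
Total = 4 + 15 = 19

19


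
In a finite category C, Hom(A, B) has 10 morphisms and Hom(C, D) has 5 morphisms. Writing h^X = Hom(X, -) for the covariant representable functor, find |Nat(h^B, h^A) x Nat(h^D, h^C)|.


By the Yoneda lemma, Nat(h^B, h^A) is isomorphic to Hom(A, B),
so |Nat(h^B, h^A)| = |Hom(A, B)| and |Nat(h^D, h^C)| = |Hom(C, D)|.
|Hom(A, B)| = 10, |Hom(C, D)| = 5.
|Nat(h^B, h^A) x Nat(h^D, h^C)| = 10 * 5 = 50

50


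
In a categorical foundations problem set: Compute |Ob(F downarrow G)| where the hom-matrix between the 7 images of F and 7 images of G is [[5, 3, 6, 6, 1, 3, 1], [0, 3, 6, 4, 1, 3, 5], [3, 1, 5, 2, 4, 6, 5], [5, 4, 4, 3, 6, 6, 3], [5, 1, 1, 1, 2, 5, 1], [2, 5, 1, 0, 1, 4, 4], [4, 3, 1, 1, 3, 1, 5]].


Objects of (F downarrow G) are triples (a, b, h: F(a)->G(b)).
The count equals the sum of all entries in the hom-matrix.
sum(row 0) = 25
sum(row 1) = 22
sum(row 2) = 26
sum(row 3) = 31
sum(row 4) = 16
sum(row 5) = 17
sum(row 6) = 18
Grand total = 155

155


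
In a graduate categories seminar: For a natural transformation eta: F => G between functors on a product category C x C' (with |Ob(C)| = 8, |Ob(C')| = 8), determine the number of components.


A natural transformation eta: F => G assigns one component morphism per
object of the domain category.
The domain is the product category C x C', so
|Ob(C x C')| = |Ob(C)| * |Ob(C')| = 8 * 8 = 64.
Therefore eta has 64 component morphisms.

64


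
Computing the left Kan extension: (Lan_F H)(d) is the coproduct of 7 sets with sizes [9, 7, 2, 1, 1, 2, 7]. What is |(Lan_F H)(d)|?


Pointwise, the left Kan extension (Lan_F H)(d) is the colimit, indexed
by the comma category (F downarrow d), of H composed with the
projection (F downarrow d) -> C. Here that colimit is given
as a coproduct (disjoint union) of sets, so its cardinality is the
sum of the sizes of the summands.
Coproduct of sets with sizes: 9 + 7 + 2 + 1 + 1 + 2 + 7
= 29

29


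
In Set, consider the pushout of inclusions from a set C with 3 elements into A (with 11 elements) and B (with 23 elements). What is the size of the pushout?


The pushout A +_C B identifies the images of C in A and B.
|A +_C B| = |A| + |B| - |C| (for injections).
= 11 + 23 - 3 = 31

31


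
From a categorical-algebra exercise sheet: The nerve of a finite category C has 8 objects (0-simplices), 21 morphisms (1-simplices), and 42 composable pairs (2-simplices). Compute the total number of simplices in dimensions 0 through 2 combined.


The 2-skeleton of the nerve N(C) consists of simplices in dimensions 0, 1, 2:
  |N(C)_0| = 8 (objects)
  |N(C)_1| = 21 (morphisms)
  |N(C)_2| = 42 (composable pairs)
Total = 8 + 21 + 42 = 71

71


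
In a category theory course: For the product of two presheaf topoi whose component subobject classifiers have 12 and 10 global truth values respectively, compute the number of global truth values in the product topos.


In a product of presheaf topoi E_1 x E_2, the subobject classifier
is Omega = Omega_1 x Omega_2 (componentwise), so
|Omega(top)| = |Omega_1(top_1)| * |Omega_2(top_2)|.
= 12 * 10 = 120.

120


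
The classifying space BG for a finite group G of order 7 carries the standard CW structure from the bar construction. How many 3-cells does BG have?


In the bar-construction CW model of BG, the n-cells are indexed by
n-tuples [g_1|...|g_n] of non-identity elements of G (degenerate
simplices with some g_i = e do not contribute cells), so there are
(|G| - 1)^n n-cells.
For dim = 3 with |G| = 7:
cells = (7 - 1)^3 = 6^3 = 216

216


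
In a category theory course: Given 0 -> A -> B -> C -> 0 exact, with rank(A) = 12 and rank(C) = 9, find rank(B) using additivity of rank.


For a short exact sequence 0 -> A -> B -> C -> 0,
rank is additive: rank(B) = rank(A) + rank(C).
rank(B) = 12 + 9 = 21

21


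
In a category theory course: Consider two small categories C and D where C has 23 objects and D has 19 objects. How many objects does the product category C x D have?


The product category C x D has objects that are pairs (c, d).
Number of pairs = |Ob(C)| * |Ob(D)| = 23 * 19 = 437

437


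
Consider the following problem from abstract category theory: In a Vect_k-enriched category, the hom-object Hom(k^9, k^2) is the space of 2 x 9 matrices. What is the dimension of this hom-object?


In Vect-enriched categories, Hom(k^n, k^m) is the space of m x n matrices.
dim(Hom(k^9, k^2)) = 2 * 9 = 18

18


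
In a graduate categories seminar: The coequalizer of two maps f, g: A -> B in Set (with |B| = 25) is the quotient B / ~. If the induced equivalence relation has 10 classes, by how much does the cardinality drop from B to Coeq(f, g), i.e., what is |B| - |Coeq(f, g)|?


The coequalizer Coeq(f, g) = B / ~ has one element per equivalence class.
|B| = 25, |Coeq(f, g)| = 10.
|B| - |Coeq(f, g)| = 25 - 10 = 15.

15


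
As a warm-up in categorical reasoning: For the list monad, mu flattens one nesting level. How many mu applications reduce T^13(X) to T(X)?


Each application of mu: T^2 -> T removes one layer of nesting.
Starting at depth 13 (i.e., T^13(X)), we need to reach T(X).
Number of mu applications = 13 - 1 = 12

12


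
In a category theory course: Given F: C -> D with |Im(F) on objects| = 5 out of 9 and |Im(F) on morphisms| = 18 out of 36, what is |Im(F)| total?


The image of F consists of distinct objects and distinct morphisms.
|Im(F)| on objects = 5
|Im(F)| on morphisms = 18
Total image cardinality = 5 + 18 = 23

23


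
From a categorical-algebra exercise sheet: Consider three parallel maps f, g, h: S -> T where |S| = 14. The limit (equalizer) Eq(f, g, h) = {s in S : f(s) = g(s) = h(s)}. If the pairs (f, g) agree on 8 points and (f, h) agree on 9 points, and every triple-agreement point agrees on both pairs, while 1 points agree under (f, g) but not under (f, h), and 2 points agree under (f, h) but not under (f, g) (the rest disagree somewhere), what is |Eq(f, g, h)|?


Eq(f, g, h) is the triple-agreement set: points in S where all three
maps take the same value. Using inclusion-exclusion on the pairwise data:
Pair (f, g) agrees on 8 points; pair (f, h) on 9 points.
Points agreeing under (f, g) but not (f, h) = 1; under (f, h) but not (f, g) = 2.
Triple-agreement = agreement-in-(f, g) minus points that agree under (f, g) but not (f, h):
|Eq(f, g, h)| = 8 - 1 = 7
(cross-check via (f, h): 9 - 2 = 7.)

7


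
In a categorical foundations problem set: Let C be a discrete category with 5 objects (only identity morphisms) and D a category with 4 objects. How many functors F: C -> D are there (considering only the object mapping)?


A functor from a discrete category C to D is determined by
where each object maps. Each of the 5 objects of C can map
to any of the 4 objects of D independently.
Number of functors = 4^5 = 1024

1024


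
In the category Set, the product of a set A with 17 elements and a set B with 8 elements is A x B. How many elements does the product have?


In Set, the product A x B is the Cartesian product.
By the universal property, |A x B| = |A| * |B|.
|A x B| = 17 * 8 = 136

136


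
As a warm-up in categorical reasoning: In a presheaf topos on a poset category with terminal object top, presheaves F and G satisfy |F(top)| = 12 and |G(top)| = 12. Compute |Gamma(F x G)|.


Global sections of a presheaf on a poset with terminal top satisfy
Gamma(H) ~ H(top). Presheaves admit pointwise products, so
(F x G)(top) = F(top) x G(top) (Cartesian product).
|Gamma(F x G)| = |F(top)| * |G(top)| = 12 * 12 = 144.

144


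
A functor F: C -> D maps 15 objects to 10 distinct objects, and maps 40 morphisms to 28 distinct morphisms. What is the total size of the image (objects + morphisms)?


The image of F consists of distinct objects and distinct morphisms.
|Im(F)| on objects = 10
|Im(F)| on morphisms = 28
Total image cardinality = 10 + 28 = 38

38


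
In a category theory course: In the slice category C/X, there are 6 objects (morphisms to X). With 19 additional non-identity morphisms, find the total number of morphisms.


In the slice category C/X, objects are morphisms to X.
Identity morphisms: 6 (one per object of C/X).
Non-identity morphisms: 19.
Total = 6 + 19 = 25

25


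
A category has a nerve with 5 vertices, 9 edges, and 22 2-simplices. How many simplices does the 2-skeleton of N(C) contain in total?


The 2-skeleton of the nerve N(C) consists of simplices in dimensions 0, 1, 2:
  |N(C)_0| = 5 (objects)
  |N(C)_1| = 9 (morphisms)
  |N(C)_2| = 22 (composable pairs)
Total = 5 + 9 + 22 = 36

36


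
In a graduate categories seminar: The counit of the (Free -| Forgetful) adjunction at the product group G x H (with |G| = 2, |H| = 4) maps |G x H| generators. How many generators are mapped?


The counit epsilon_K: F(U(K)) -> K of the Free-Forgetful adjunction
maps |K| generators of F(U(K)) into K. For K = G x H (the product group),
|G x H| = |G| * |H|.
Total generators mapped = 2 * 4 = 8.

8


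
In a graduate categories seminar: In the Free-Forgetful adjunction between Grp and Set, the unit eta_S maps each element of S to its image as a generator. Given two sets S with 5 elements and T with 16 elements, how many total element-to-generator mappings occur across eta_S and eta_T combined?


The unit eta_X: X -> U(F(X)) of the Free-Forgetful adjunction
maps each element of X to a generator of F(X). For X = S + T (disjoint
union in Set), |S + T| = |S| + |T|.
Total mappings = 5 + 16 = 21.

21


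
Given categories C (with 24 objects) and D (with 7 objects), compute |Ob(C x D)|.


The product category C x D has objects that are pairs (c, d).
Number of pairs = |Ob(C)| * |Ob(D)| = 24 * 7 = 168

168


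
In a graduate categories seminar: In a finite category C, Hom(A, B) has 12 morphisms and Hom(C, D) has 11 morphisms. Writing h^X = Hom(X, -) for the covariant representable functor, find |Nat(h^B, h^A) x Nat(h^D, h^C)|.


By the Yoneda lemma, Nat(h^B, h^A) is isomorphic to Hom(A, B),
so |Nat(h^B, h^A)| = |Hom(A, B)| and |Nat(h^D, h^C)| = |Hom(C, D)|.
|Hom(A, B)| = 12, |Hom(C, D)| = 11.
|Nat(h^B, h^A) x Nat(h^D, h^C)| = 12 * 11 = 132

132


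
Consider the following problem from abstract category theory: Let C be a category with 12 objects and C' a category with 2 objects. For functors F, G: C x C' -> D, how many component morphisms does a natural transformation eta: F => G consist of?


A natural transformation eta: F => G assigns one component morphism per
object of the domain category.
The domain is the product category C x C', so
|Ob(C x C')| = |Ob(C)| * |Ob(C')| = 12 * 2 = 24.
Therefore eta has 24 component morphisms.

24


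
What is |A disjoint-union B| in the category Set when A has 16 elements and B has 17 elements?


In Set, the coproduct A + B is the disjoint union.
|A + B| = |A| + |B| = 16 + 17 = 33

33


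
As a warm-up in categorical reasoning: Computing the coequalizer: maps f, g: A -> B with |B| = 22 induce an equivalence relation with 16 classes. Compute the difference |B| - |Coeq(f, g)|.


The coequalizer Coeq(f, g) = B / ~ has one element per equivalence class.
|B| = 22, |Coeq(f, g)| = 16.
|B| - |Coeq(f, g)| = 22 - 16 = 6.

6


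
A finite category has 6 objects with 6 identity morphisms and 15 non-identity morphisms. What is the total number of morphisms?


Each object has an identity morphism, giving 6 identities.
Adding the 15 non-identity morphisms:
Total = 6 + 15 = 21

21


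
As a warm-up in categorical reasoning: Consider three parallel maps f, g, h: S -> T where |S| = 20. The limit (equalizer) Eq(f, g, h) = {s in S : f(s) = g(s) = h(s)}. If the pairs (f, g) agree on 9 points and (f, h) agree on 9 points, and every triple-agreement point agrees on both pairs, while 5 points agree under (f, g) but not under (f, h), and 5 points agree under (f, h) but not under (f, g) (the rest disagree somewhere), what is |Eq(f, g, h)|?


Eq(f, g, h) is the triple-agreement set: points in S where all three
maps take the same value. Using inclusion-exclusion on the pairwise data:
Pair (f, g) agrees on 9 points; pair (f, h) on 9 points.
Points agreeing under (f, g) but not (f, h) = 5; under (f, h) but not (f, g) = 5.
Triple-agreement = agreement-in-(f, g) minus points that agree under (f, g) but not (f, h):
|Eq(f, g, h)| = 9 - 5 = 4
(cross-check via (f, h): 9 - 5 = 4.)

4


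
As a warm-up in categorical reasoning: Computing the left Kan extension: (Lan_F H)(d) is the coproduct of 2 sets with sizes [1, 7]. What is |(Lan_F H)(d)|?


Pointwise, the left Kan extension (Lan_F H)(d) is the colimit, indexed
by the comma category (F downarrow d), of H composed with the
projection (F downarrow d) -> C. Here that colimit is given
as a coproduct (disjoint union) of sets, so its cardinality is the
sum of the sizes of the summands.
Coproduct of sets with sizes: 1 + 7
= 8

8


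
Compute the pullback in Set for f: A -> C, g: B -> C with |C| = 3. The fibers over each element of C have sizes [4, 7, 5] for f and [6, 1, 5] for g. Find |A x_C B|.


The pullback A x_C B consists of pairs (a, b) with f(a) = g(b).
For each element c in C, the fiber product has |f^-1(c)| * |g^-1(c)| elements.
Summing over C: 4 * 6 + 7 * 1 + 5 * 5
= 24 + 7 + 25 = 56

56


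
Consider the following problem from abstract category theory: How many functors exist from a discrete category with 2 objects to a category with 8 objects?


A functor from a discrete category C to D is determined by
where each object maps. Each of the 2 objects of C can map
to any of the 8 objects of D independently.
Number of functors = 8^2 = 64

64


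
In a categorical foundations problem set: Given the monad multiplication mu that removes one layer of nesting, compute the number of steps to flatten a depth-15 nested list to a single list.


Each application of mu: T^2 -> T removes one layer of nesting.
Starting at depth 15 (i.e., T^15(X)), we need to reach T(X).
Number of mu applications = 15 - 1 = 14

14


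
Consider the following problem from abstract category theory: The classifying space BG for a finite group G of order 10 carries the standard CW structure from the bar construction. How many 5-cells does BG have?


In the bar-construction CW model of BG, the n-cells are indexed by
n-tuples [g_1|...|g_n] of non-identity elements of G (degenerate
simplices with some g_i = e do not contribute cells), so there are
(|G| - 1)^n n-cells.
For dim = 5 with |G| = 10:
cells = (10 - 1)^5 = 9^5 = 59049

59049


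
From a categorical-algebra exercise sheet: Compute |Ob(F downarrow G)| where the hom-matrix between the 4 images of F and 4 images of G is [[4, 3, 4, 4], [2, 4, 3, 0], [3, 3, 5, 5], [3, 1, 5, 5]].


Objects of (F downarrow G) are triples (a, b, h: F(a)->G(b)).
The count equals the sum of all entries in the hom-matrix.
sum(row 0) = 15
sum(row 1) = 9
sum(row 2) = 16
sum(row 3) = 14
Grand total = 54

54


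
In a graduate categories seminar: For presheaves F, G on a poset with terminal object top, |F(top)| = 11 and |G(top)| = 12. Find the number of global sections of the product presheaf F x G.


Global sections of a presheaf on a poset with terminal top satisfy
Gamma(H) ~ H(top). Presheaves admit pointwise products, so
(F x G)(top) = F(top) x G(top) (Cartesian product).
|Gamma(F x G)| = |F(top)| * |G(top)| = 11 * 12 = 132.

132


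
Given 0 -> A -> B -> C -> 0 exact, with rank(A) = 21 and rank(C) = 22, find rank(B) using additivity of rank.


For a short exact sequence 0 -> A -> B -> C -> 0,
rank is additive: rank(B) = rank(A) + rank(C).
rank(B) = 21 + 22 = 43

43


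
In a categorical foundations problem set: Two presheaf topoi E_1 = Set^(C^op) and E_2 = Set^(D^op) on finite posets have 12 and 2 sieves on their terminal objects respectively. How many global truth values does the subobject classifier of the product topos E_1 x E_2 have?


In a product of presheaf topoi E_1 x E_2, the subobject classifier
is Omega = Omega_1 x Omega_2 (componentwise), so
|Omega(top)| = |Omega_1(top_1)| * |Omega_2(top_2)|.
= 12 * 2 = 24.

24


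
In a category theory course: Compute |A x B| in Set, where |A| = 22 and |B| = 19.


In Set, the product A x B is the Cartesian product.
By the universal property, |A x B| = |A| * |B|.
|A x B| = 22 * 19 = 418

418


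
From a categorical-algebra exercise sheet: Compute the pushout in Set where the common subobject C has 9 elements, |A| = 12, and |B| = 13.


The pushout A +_C B identifies the images of C in A and B.
|A +_C B| = |A| + |B| - |C| (for injections).
= 12 + 13 - 9 = 16

16


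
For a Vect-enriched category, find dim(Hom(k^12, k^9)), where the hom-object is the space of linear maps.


In Vect-enriched categories, Hom(k^n, k^m) is the space of m x n matrices.
dim(Hom(k^12, k^9)) = 9 * 12 = 108

108


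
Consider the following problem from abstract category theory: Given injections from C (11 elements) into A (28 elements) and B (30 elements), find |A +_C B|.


The pushout A +_C B identifies the images of C in A and B.
|A +_C B| = |A| + |B| - |C| (for injections).
= 28 + 30 - 11 = 47

47


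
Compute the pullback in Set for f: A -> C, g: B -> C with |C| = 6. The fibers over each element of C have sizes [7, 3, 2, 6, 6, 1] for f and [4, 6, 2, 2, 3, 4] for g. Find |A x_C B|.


The pullback A x_C B consists of pairs (a, b) with f(a) = g(b).
For each element c in C, the fiber product has |f^-1(c)| * |g^-1(c)| elements.
Summing over C: 7 * 4 + 3 * 6 + 2 * 2 + 6 * 2 + 6 * 3 + 1 * 4
= 28 + 18 + 4 + 12 + 18 + 4 = 84

84


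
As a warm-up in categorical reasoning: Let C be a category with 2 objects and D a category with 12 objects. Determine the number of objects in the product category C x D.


The product category C x D has objects that are pairs (c, d).
Number of pairs = |Ob(C)| * |Ob(D)| = 2 * 12 = 24

24


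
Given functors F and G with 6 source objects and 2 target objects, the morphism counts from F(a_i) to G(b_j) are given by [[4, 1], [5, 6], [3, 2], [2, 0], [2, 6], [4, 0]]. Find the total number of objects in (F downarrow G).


Objects of (F downarrow G) are triples (a, b, h: F(a)->G(b)).
The count equals the sum of all entries in the hom-matrix.
sum(row 0) = 5
sum(row 1) = 11
sum(row 2) = 5
sum(row 3) = 2
sum(row 4) = 8
sum(row 5) = 4
Grand total = 35

35


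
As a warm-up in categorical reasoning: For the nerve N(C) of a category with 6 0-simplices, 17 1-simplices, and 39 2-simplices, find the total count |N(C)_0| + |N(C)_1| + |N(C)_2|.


The 2-skeleton of the nerve N(C) consists of simplices in dimensions 0, 1, 2:
  |N(C)_0| = 6 (objects)
  |N(C)_1| = 17 (morphisms)
  |N(C)_2| = 39 (composable pairs)
Total = 6 + 17 + 39 = 62

62


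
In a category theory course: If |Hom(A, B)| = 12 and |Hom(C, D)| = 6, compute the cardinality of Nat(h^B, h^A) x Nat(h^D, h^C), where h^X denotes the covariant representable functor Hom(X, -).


By the Yoneda lemma, Nat(h^B, h^A) is isomorphic to Hom(A, B),
so |Nat(h^B, h^A)| = |Hom(A, B)| and |Nat(h^D, h^C)| = |Hom(C, D)|.
|Hom(A, B)| = 12, |Hom(C, D)| = 6.
|Nat(h^B, h^A) x Nat(h^D, h^C)| = 12 * 6 = 72

72


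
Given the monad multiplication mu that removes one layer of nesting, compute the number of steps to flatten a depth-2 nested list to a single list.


Each application of mu: T^2 -> T removes one layer of nesting.
Starting at depth 2 (i.e., T^2(X)), we need to reach T(X).
Number of mu applications = 2 - 1 = 1

1


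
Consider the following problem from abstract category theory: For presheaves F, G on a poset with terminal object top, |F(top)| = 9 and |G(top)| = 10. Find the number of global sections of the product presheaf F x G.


Global sections of a presheaf on a poset with terminal top satisfy
Gamma(H) ~ H(top). Presheaves admit pointwise products, so
(F x G)(top) = F(top) x G(top) (Cartesian product).
|Gamma(F x G)| = |F(top)| * |G(top)| = 9 * 10 = 90.

90


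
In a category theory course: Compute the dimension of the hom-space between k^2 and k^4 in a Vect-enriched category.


In Vect-enriched categories, Hom(k^n, k^m) is the space of m x n matrices.
dim(Hom(k^2, k^4)) = 4 * 2 = 8

8


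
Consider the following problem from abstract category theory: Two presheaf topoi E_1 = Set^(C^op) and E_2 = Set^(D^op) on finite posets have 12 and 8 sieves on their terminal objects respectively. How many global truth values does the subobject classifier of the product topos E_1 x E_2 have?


In a product of presheaf topoi E_1 x E_2, the subobject classifier
is Omega = Omega_1 x Omega_2 (componentwise), so
|Omega(top)| = |Omega_1(top_1)| * |Omega_2(top_2)|.
= 12 * 8 = 96.

96


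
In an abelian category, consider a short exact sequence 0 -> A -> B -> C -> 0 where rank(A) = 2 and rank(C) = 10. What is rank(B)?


For a short exact sequence 0 -> A -> B -> C -> 0,
rank is additive: rank(B) = rank(A) + rank(C).
rank(B) = 2 + 10 = 12

12


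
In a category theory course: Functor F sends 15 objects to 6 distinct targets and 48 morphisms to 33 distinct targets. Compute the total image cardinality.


The image of F consists of distinct objects and distinct morphisms.
|Im(F)| on objects = 6
|Im(F)| on morphisms = 33
Total image cardinality = 6 + 33 = 39

39


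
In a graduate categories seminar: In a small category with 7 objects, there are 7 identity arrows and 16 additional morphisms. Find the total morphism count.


Each object has an identity morphism, giving 7 identities.
Adding the 16 non-identity morphisms:
Total = 7 + 16 = 23

23


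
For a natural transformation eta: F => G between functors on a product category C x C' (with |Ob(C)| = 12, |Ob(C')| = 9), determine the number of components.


A natural transformation eta: F => G assigns one component morphism per
object of the domain category.
The domain is the product category C x C', so
|Ob(C x C')| = |Ob(C)| * |Ob(C')| = 12 * 9 = 108.
Therefore eta has 108 component morphisms.

108


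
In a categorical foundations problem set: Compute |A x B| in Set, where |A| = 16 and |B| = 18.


In Set, the product A x B is the Cartesian product.
By the universal property, |A x B| = |A| * |B|.
|A x B| = 16 * 18 = 288

288


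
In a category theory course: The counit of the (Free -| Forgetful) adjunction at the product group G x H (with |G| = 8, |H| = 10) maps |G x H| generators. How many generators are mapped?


The counit epsilon_K: F(U(K)) -> K of the Free-Forgetful adjunction
maps |K| generators of F(U(K)) into K. For K = G x H (the product group),
|G x H| = |G| * |H|.
Total generators mapped = 8 * 10 = 80.

80


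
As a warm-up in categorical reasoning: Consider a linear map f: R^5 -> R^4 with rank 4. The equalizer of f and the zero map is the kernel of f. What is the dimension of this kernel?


The equalizer of f and the zero map is ker(f).
By the rank-nullity theorem: dim(ker(f)) = dim(domain) - rank(f).
dim(ker(f)) = 5 - 4 = 1

1


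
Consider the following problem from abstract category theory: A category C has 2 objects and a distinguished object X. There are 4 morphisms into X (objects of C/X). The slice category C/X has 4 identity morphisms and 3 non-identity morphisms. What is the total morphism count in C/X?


In the slice category C/X, objects are morphisms to X.
Identity morphisms: 4 (one per object of C/X).
Non-identity morphisms: 3.
Total = 4 + 3 = 7

7


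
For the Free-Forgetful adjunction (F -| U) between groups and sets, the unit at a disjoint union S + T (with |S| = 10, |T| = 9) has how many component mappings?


The unit eta_X: X -> U(F(X)) of the Free-Forgetful adjunction
maps each element of X to a generator of F(X). For X = S + T (disjoint
union in Set), |S + T| = |S| + |T|.
Total mappings = 10 + 9 = 19.

19


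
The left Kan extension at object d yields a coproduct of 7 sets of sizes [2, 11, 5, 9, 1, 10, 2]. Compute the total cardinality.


Pointwise, the left Kan extension (Lan_F H)(d) is the colimit, indexed
by the comma category (F downarrow d), of H composed with the
projection (F downarrow d) -> C. Here that colimit is given
as a coproduct (disjoint union) of sets, so its cardinality is the
sum of the sizes of the summands.
Coproduct of sets with sizes: 2 + 11 + 5 + 9 + 1 + 10 + 2
= 40

40
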